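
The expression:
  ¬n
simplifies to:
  ¬n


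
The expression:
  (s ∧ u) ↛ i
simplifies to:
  s ∧ u ∧ ¬i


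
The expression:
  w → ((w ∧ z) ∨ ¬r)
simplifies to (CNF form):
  z ∨ ¬r ∨ ¬w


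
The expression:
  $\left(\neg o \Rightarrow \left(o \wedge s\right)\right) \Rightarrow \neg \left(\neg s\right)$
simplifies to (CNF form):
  $s \vee \neg o$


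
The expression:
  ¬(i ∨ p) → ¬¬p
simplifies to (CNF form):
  i ∨ p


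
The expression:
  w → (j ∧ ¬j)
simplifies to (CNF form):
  ¬w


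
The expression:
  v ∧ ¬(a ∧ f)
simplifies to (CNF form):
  v ∧ (¬a ∨ ¬f)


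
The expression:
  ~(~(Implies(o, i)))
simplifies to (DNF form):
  i | ~o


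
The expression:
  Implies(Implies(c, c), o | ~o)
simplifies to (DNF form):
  True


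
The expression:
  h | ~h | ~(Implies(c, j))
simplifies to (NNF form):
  True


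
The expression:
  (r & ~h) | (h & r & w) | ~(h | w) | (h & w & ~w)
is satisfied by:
  {r: True, h: False, w: False}
  {h: False, w: False, r: False}
  {r: True, w: True, h: False}
  {r: True, w: True, h: True}


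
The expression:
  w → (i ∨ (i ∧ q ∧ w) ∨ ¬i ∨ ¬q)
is always true.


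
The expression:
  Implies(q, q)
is always true.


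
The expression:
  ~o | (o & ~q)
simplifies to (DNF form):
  ~o | ~q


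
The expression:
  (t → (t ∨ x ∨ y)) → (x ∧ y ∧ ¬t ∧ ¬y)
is never true.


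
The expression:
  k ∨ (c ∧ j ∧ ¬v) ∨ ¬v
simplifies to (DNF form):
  k ∨ ¬v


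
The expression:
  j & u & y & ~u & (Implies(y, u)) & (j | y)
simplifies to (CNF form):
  False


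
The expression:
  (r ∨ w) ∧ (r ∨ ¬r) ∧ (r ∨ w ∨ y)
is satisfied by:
  {r: True, w: True}
  {r: True, w: False}
  {w: True, r: False}


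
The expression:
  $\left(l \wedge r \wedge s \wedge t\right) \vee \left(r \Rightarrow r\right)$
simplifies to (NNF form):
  $\text{True}$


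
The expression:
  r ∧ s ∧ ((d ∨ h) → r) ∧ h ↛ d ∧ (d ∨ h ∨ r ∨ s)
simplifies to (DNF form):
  h ∧ r ∧ s ∧ ¬d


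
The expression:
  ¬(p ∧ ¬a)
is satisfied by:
  {a: True, p: False}
  {p: False, a: False}
  {p: True, a: True}


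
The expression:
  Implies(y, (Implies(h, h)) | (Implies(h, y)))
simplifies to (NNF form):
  True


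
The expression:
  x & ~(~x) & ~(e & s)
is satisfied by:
  {x: True, s: False, e: False}
  {e: True, x: True, s: False}
  {s: True, x: True, e: False}


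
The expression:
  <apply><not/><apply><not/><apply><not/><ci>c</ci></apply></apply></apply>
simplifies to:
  <apply><not/><ci>c</ci></apply>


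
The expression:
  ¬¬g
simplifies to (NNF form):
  g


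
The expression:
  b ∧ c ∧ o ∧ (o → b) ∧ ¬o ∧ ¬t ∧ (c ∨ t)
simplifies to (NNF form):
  False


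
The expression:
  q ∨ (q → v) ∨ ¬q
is always true.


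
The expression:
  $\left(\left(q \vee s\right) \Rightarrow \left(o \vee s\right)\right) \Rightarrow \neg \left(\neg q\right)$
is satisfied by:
  {q: True}


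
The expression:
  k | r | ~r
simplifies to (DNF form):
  True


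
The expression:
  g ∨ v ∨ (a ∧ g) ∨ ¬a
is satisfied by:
  {v: True, g: True, a: False}
  {v: True, g: False, a: False}
  {g: True, v: False, a: False}
  {v: False, g: False, a: False}
  {a: True, v: True, g: True}
  {a: True, v: True, g: False}
  {a: True, g: True, v: False}


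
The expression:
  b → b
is always true.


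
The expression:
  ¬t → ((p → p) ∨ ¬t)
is always true.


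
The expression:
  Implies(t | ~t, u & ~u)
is never true.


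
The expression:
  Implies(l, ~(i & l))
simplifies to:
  ~i | ~l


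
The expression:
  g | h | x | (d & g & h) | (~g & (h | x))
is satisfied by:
  {x: True, g: True, h: True}
  {x: True, g: True, h: False}
  {x: True, h: True, g: False}
  {x: True, h: False, g: False}
  {g: True, h: True, x: False}
  {g: True, h: False, x: False}
  {h: True, g: False, x: False}


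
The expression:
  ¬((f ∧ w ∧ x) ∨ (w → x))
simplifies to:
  w ∧ ¬x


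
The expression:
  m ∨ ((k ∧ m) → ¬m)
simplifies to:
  True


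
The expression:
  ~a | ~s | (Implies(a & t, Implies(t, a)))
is always true.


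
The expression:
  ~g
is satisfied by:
  {g: False}


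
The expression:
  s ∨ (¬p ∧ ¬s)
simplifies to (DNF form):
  s ∨ ¬p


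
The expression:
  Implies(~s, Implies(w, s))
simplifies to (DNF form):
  s | ~w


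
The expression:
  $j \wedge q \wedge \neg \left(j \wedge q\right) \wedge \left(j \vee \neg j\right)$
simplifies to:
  $\text{False}$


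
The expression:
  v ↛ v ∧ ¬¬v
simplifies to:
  False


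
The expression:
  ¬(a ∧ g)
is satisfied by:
  {g: False, a: False}
  {a: True, g: False}
  {g: True, a: False}


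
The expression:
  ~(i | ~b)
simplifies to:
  b & ~i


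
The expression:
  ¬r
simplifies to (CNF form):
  ¬r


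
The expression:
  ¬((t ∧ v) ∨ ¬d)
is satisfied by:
  {d: True, v: False, t: False}
  {t: True, d: True, v: False}
  {v: True, d: True, t: False}


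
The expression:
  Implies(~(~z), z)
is always true.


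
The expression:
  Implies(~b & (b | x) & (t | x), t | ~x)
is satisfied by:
  {b: True, t: True, x: False}
  {b: True, t: False, x: False}
  {t: True, b: False, x: False}
  {b: False, t: False, x: False}
  {b: True, x: True, t: True}
  {b: True, x: True, t: False}
  {x: True, t: True, b: False}


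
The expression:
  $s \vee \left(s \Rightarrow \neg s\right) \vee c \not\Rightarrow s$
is always true.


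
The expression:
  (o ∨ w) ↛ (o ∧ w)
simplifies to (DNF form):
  (o ∧ ¬w) ∨ (w ∧ ¬o)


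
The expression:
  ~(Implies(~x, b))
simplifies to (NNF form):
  ~b & ~x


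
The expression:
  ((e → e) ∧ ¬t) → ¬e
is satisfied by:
  {t: True, e: False}
  {e: False, t: False}
  {e: True, t: True}


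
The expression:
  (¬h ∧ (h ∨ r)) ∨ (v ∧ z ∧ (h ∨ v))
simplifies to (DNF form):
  (r ∧ ¬h) ∨ (v ∧ z) ∨ (r ∧ v ∧ z) ∨ (r ∧ v ∧ ¬h) ∨ (r ∧ z ∧ ¬h) ∨ (v ∧ z ∧ ¬h) ∨ (r ∧ v ∧ z ∧ ¬h)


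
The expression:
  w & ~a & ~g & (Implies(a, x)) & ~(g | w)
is never true.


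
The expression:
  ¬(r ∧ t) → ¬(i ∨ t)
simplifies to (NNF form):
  (r ∧ t) ∨ (¬i ∧ ¬t)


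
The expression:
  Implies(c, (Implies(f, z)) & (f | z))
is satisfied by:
  {z: True, c: False}
  {c: False, z: False}
  {c: True, z: True}


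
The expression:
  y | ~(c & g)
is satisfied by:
  {y: True, g: False, c: False}
  {g: False, c: False, y: False}
  {y: True, c: True, g: False}
  {c: True, g: False, y: False}
  {y: True, g: True, c: False}
  {g: True, y: False, c: False}
  {y: True, c: True, g: True}


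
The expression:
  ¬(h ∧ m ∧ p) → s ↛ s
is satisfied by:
  {h: True, m: True, p: True}


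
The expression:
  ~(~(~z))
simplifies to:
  ~z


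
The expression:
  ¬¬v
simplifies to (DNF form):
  v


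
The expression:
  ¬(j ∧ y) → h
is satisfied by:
  {h: True, j: True, y: True}
  {h: True, j: True, y: False}
  {h: True, y: True, j: False}
  {h: True, y: False, j: False}
  {j: True, y: True, h: False}


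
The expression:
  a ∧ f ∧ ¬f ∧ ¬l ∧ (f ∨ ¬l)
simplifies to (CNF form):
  False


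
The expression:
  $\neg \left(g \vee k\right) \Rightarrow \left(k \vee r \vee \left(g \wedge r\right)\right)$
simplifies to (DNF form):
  $g \vee k \vee r$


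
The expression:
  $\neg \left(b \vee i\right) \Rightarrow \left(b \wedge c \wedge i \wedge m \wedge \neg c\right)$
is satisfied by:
  {i: True, b: True}
  {i: True, b: False}
  {b: True, i: False}


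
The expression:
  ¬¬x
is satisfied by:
  {x: True}


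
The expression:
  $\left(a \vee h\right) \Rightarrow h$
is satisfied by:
  {h: True, a: False}
  {a: False, h: False}
  {a: True, h: True}


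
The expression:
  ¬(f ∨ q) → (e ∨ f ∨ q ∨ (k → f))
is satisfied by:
  {q: True, e: True, f: True, k: False}
  {q: True, e: True, f: False, k: False}
  {q: True, f: True, k: False, e: False}
  {q: True, f: False, k: False, e: False}
  {e: True, f: True, k: False, q: False}
  {e: True, f: False, k: False, q: False}
  {f: True, e: False, k: False, q: False}
  {f: False, e: False, k: False, q: False}
  {q: True, e: True, k: True, f: True}
  {q: True, e: True, k: True, f: False}
  {q: True, k: True, f: True, e: False}
  {q: True, k: True, f: False, e: False}
  {k: True, e: True, f: True, q: False}
  {k: True, e: True, f: False, q: False}
  {k: True, f: True, e: False, q: False}


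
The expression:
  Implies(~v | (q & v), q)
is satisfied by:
  {q: True, v: True}
  {q: True, v: False}
  {v: True, q: False}


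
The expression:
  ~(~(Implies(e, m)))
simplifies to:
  m | ~e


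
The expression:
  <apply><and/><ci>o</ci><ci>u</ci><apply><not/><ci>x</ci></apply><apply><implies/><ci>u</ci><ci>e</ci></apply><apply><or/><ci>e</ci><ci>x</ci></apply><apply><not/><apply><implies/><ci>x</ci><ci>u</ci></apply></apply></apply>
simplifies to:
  <false/>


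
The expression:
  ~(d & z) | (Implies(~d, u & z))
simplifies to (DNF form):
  True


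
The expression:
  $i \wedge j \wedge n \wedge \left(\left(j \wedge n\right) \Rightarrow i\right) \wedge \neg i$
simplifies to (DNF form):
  $\text{False}$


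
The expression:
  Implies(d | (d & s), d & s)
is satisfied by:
  {s: True, d: False}
  {d: False, s: False}
  {d: True, s: True}


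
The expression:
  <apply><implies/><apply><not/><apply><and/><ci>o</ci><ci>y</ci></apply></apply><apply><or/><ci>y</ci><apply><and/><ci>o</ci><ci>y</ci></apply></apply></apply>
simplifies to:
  <ci>y</ci>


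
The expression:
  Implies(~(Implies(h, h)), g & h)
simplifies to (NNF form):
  True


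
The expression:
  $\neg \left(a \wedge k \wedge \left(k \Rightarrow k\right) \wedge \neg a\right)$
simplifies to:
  $\text{True}$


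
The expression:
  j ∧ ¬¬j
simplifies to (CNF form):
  j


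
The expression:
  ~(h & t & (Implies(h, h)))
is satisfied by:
  {h: False, t: False}
  {t: True, h: False}
  {h: True, t: False}


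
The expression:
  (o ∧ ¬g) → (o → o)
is always true.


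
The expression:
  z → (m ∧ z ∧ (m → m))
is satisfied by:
  {m: True, z: False}
  {z: False, m: False}
  {z: True, m: True}


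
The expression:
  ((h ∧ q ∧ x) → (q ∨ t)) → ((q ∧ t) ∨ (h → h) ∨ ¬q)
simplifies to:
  True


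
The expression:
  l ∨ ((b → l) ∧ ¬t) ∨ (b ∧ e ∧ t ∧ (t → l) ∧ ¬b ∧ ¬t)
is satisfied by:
  {l: True, b: False, t: False}
  {t: True, l: True, b: False}
  {l: True, b: True, t: False}
  {t: True, l: True, b: True}
  {t: False, b: False, l: False}


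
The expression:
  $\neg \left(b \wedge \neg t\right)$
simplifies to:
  $t \vee \neg b$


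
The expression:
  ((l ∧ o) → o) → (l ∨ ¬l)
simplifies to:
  True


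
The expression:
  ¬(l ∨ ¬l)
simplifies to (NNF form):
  False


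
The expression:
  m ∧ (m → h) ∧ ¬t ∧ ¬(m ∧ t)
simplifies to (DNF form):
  h ∧ m ∧ ¬t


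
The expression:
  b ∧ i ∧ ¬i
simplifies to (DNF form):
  False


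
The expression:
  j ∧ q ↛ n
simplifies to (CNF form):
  j ∧ q ∧ ¬n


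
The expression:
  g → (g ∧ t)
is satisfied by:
  {t: True, g: False}
  {g: False, t: False}
  {g: True, t: True}


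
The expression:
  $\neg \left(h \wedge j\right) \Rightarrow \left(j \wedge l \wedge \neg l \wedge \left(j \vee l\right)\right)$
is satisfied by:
  {h: True, j: True}


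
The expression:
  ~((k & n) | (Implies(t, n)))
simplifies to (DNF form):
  t & ~n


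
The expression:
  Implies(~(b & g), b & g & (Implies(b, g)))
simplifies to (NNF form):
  b & g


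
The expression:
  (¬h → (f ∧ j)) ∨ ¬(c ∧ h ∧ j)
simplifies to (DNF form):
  True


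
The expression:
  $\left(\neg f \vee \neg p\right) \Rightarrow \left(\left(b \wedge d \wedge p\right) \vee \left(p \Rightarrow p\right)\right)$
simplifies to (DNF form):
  $\text{True}$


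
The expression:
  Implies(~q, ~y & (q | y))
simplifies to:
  q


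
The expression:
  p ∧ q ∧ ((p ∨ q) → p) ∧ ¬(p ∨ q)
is never true.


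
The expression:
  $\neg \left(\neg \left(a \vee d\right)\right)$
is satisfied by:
  {a: True, d: True}
  {a: True, d: False}
  {d: True, a: False}


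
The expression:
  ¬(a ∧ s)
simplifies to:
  ¬a ∨ ¬s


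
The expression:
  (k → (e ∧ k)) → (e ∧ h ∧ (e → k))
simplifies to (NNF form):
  k ∧ (h ∨ ¬e)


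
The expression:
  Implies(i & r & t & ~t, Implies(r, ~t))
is always true.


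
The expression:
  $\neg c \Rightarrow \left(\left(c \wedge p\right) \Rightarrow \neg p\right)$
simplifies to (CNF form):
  $\text{True}$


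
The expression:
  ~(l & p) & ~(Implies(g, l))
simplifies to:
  g & ~l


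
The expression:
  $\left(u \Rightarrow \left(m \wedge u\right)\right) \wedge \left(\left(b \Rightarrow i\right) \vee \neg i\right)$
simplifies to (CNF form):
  $m \vee \neg u$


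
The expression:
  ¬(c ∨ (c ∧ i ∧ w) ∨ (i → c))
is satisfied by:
  {i: True, c: False}


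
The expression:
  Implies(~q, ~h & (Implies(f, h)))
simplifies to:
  q | (~f & ~h)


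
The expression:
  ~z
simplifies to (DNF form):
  ~z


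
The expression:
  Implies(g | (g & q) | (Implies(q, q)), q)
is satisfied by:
  {q: True}


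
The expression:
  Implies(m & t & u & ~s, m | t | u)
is always true.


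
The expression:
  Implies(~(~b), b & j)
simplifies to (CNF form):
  j | ~b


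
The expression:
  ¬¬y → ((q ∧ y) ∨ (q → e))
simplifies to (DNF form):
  True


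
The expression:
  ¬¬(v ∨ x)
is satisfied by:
  {x: True, v: True}
  {x: True, v: False}
  {v: True, x: False}


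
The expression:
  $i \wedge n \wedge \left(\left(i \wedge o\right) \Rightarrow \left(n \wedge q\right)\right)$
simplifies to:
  $i \wedge n \wedge \left(q \vee \neg o\right)$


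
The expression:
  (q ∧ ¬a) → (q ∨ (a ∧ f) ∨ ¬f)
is always true.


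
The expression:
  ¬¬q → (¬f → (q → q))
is always true.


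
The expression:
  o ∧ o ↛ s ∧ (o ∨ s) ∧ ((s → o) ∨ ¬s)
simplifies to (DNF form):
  o ∧ ¬s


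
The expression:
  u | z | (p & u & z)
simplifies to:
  u | z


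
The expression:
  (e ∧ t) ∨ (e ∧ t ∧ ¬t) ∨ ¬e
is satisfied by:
  {t: True, e: False}
  {e: False, t: False}
  {e: True, t: True}


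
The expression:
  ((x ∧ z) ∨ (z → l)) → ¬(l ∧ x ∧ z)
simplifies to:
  ¬l ∨ ¬x ∨ ¬z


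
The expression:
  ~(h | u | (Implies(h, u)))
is never true.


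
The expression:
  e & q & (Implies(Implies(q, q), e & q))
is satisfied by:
  {e: True, q: True}


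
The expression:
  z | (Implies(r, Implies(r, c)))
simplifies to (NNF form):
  c | z | ~r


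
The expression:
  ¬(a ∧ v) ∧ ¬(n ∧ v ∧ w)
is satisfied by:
  {w: False, n: False, v: False, a: False}
  {n: True, a: False, w: False, v: False}
  {w: True, a: False, n: False, v: False}
  {n: True, w: True, a: False, v: False}
  {a: True, w: False, n: False, v: False}
  {a: True, n: True, w: False, v: False}
  {a: True, w: True, n: False, v: False}
  {a: True, n: True, w: True, v: False}
  {v: True, a: False, w: False, n: False}
  {v: True, n: True, a: False, w: False}
  {v: True, w: True, a: False, n: False}


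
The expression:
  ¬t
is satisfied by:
  {t: False}


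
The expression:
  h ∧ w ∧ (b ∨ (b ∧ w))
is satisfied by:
  {h: True, w: True, b: True}


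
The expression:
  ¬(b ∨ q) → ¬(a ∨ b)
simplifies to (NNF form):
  b ∨ q ∨ ¬a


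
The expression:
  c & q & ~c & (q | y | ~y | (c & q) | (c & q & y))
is never true.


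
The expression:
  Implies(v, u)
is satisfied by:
  {u: True, v: False}
  {v: False, u: False}
  {v: True, u: True}


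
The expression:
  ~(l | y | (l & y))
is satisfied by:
  {y: False, l: False}


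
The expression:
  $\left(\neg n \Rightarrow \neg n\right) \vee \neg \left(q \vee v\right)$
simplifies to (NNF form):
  $\text{True}$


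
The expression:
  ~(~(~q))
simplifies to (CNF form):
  ~q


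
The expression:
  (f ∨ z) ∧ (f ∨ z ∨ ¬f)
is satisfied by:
  {z: True, f: True}
  {z: True, f: False}
  {f: True, z: False}


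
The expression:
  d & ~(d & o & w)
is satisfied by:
  {d: True, w: False, o: False}
  {o: True, d: True, w: False}
  {w: True, d: True, o: False}


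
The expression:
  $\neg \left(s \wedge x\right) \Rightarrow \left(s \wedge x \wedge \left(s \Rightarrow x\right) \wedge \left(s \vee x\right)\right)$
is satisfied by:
  {s: True, x: True}


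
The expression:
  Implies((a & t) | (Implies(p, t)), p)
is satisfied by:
  {p: True}


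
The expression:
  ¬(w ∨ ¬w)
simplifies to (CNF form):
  False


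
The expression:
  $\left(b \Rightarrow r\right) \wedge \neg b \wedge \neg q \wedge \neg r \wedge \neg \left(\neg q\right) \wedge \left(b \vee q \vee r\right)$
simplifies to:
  $\text{False}$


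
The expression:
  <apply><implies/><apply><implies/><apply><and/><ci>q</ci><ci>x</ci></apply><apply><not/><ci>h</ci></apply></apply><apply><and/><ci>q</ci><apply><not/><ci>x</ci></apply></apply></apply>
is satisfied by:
  {h: True, q: True, x: False}
  {q: True, x: False, h: False}
  {x: True, h: True, q: True}


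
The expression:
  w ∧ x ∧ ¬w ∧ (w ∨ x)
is never true.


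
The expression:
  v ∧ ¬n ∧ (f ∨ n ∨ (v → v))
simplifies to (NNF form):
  v ∧ ¬n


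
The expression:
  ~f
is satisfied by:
  {f: False}


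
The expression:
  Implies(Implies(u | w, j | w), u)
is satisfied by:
  {u: True}


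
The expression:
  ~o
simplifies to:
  ~o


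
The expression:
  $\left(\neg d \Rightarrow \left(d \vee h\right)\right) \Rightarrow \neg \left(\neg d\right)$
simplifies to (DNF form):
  $d \vee \neg h$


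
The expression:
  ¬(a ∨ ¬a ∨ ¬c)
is never true.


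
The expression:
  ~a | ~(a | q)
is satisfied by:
  {a: False}


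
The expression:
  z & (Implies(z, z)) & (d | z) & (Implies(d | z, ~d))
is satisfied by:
  {z: True, d: False}


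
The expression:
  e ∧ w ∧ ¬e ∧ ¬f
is never true.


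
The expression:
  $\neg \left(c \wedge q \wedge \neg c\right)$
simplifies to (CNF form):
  $\text{True}$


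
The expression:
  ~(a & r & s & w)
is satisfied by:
  {s: False, a: False, w: False, r: False}
  {r: True, s: False, a: False, w: False}
  {w: True, s: False, a: False, r: False}
  {r: True, w: True, s: False, a: False}
  {a: True, r: False, s: False, w: False}
  {r: True, a: True, s: False, w: False}
  {w: True, a: True, r: False, s: False}
  {r: True, w: True, a: True, s: False}
  {s: True, w: False, a: False, r: False}
  {r: True, s: True, w: False, a: False}
  {w: True, s: True, r: False, a: False}
  {r: True, w: True, s: True, a: False}
  {a: True, s: True, w: False, r: False}
  {r: True, a: True, s: True, w: False}
  {w: True, a: True, s: True, r: False}


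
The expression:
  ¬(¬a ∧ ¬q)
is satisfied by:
  {a: True, q: True}
  {a: True, q: False}
  {q: True, a: False}


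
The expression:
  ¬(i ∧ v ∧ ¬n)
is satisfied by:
  {n: True, v: False, i: False}
  {v: False, i: False, n: False}
  {n: True, i: True, v: False}
  {i: True, v: False, n: False}
  {n: True, v: True, i: False}
  {v: True, n: False, i: False}
  {n: True, i: True, v: True}


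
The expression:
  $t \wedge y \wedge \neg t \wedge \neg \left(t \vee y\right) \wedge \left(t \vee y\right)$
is never true.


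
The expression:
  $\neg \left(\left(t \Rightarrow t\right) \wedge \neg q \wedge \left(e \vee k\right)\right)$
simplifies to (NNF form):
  $q \vee \left(\neg e \wedge \neg k\right)$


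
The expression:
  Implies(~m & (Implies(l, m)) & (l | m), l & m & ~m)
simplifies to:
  True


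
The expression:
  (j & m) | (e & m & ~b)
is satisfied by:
  {e: True, j: True, m: True, b: False}
  {j: True, m: True, b: False, e: False}
  {e: True, j: True, m: True, b: True}
  {j: True, m: True, b: True, e: False}
  {m: True, e: True, b: False, j: False}


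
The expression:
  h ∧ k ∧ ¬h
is never true.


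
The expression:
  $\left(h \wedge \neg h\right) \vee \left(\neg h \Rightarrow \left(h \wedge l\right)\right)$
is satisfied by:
  {h: True}


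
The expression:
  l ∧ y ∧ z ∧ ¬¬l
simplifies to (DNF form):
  l ∧ y ∧ z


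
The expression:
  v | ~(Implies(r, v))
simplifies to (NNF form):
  r | v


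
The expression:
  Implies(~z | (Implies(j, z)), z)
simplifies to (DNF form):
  z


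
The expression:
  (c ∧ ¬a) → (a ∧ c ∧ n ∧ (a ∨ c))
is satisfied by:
  {a: True, c: False}
  {c: False, a: False}
  {c: True, a: True}


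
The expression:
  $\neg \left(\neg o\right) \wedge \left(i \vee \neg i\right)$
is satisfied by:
  {o: True}


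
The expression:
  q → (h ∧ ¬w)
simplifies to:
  (h ∧ ¬w) ∨ ¬q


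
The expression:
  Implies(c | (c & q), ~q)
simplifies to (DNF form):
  ~c | ~q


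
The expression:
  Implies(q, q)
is always true.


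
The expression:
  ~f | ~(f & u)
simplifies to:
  ~f | ~u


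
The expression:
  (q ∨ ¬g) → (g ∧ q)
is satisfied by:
  {g: True}


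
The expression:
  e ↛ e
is never true.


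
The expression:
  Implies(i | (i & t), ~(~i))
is always true.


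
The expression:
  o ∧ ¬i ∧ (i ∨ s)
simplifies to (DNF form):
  o ∧ s ∧ ¬i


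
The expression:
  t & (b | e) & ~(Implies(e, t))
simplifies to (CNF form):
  False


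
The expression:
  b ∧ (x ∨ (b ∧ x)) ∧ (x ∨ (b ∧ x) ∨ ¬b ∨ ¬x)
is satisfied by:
  {b: True, x: True}


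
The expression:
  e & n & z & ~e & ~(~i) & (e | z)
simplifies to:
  False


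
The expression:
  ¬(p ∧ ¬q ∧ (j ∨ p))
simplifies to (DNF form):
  q ∨ ¬p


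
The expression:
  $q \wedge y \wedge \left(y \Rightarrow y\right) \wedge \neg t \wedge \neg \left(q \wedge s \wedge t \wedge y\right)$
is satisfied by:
  {y: True, q: True, t: False}


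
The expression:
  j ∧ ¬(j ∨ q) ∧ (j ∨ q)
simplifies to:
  False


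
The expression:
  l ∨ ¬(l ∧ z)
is always true.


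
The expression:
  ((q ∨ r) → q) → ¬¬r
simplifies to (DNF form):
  r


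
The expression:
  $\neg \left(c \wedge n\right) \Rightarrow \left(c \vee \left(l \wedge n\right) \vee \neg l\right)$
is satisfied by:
  {n: True, c: True, l: False}
  {n: True, l: False, c: False}
  {c: True, l: False, n: False}
  {c: False, l: False, n: False}
  {n: True, c: True, l: True}
  {n: True, l: True, c: False}
  {c: True, l: True, n: False}


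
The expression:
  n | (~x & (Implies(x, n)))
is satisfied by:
  {n: True, x: False}
  {x: False, n: False}
  {x: True, n: True}


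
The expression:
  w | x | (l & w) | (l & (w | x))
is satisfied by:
  {x: True, w: True}
  {x: True, w: False}
  {w: True, x: False}


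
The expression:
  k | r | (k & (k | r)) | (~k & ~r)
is always true.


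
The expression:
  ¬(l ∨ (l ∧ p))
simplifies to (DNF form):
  ¬l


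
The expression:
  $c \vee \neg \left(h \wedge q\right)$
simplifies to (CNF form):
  $c \vee \neg h \vee \neg q$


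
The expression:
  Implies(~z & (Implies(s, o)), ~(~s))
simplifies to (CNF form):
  s | z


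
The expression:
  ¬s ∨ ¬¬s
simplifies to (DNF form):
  True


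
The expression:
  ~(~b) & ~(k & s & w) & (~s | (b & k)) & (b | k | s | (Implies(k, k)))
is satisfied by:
  {b: True, k: True, s: False, w: False}
  {b: True, k: False, s: False, w: False}
  {w: True, b: True, k: True, s: False}
  {w: True, b: True, k: False, s: False}
  {s: True, b: True, k: True, w: False}


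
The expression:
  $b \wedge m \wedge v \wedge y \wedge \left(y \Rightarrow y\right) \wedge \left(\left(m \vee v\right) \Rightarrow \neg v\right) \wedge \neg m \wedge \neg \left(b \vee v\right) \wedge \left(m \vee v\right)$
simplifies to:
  $\text{False}$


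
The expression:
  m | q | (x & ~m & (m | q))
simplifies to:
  m | q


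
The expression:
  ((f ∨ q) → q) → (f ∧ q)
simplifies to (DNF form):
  f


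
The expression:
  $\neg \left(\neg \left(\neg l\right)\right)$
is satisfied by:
  {l: False}


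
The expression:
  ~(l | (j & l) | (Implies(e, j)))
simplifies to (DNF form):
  e & ~j & ~l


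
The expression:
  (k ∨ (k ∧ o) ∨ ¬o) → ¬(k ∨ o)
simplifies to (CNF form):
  ¬k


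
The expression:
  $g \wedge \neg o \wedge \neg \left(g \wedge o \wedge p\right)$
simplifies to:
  $g \wedge \neg o$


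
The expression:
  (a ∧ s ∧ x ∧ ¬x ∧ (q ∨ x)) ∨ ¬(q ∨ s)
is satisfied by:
  {q: False, s: False}


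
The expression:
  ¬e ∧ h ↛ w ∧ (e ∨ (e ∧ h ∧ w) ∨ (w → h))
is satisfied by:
  {h: True, e: False, w: False}


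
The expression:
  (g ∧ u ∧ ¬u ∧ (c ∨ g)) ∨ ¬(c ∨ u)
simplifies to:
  ¬c ∧ ¬u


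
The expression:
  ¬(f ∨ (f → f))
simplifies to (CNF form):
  False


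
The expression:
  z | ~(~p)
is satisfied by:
  {z: True, p: True}
  {z: True, p: False}
  {p: True, z: False}


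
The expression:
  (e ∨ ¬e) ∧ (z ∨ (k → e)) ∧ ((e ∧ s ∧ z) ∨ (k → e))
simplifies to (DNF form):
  e ∨ ¬k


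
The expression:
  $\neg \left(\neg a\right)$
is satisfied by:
  {a: True}


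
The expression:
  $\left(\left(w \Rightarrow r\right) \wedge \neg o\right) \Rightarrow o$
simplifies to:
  $o \vee \left(w \wedge \neg r\right)$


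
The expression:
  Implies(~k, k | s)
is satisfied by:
  {k: True, s: True}
  {k: True, s: False}
  {s: True, k: False}


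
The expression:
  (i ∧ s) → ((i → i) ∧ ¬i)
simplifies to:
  ¬i ∨ ¬s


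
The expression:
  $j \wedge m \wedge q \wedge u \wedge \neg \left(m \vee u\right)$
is never true.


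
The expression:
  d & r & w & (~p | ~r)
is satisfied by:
  {r: True, w: True, d: True, p: False}


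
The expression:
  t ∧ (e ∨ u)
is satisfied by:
  {t: True, e: True, u: True}
  {t: True, e: True, u: False}
  {t: True, u: True, e: False}


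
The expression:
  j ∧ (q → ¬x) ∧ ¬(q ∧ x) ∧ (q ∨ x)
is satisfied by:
  {j: True, x: True, q: False}
  {j: True, q: True, x: False}


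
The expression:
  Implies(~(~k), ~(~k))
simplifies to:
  True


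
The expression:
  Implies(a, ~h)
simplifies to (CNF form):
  ~a | ~h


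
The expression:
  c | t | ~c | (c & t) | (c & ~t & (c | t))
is always true.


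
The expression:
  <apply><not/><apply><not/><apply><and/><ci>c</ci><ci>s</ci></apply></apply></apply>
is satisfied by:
  {c: True, s: True}


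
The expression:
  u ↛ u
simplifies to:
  False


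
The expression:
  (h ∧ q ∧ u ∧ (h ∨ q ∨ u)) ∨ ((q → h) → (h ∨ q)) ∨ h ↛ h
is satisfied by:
  {q: True, h: True}
  {q: True, h: False}
  {h: True, q: False}


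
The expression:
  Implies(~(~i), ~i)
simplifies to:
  ~i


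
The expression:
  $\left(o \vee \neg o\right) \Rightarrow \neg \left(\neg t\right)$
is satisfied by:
  {t: True}


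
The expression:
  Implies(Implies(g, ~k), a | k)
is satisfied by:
  {a: True, k: True}
  {a: True, k: False}
  {k: True, a: False}


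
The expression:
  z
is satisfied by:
  {z: True}


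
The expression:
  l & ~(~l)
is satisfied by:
  {l: True}


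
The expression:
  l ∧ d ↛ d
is never true.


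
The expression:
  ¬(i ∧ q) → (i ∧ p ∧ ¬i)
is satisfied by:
  {i: True, q: True}


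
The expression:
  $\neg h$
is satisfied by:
  {h: False}


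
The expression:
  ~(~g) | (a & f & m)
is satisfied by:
  {m: True, g: True, f: True, a: True}
  {m: True, g: True, f: True, a: False}
  {m: True, g: True, a: True, f: False}
  {m: True, g: True, a: False, f: False}
  {g: True, f: True, a: True, m: False}
  {g: True, f: True, a: False, m: False}
  {g: True, f: False, a: True, m: False}
  {g: True, f: False, a: False, m: False}
  {m: True, f: True, a: True, g: False}


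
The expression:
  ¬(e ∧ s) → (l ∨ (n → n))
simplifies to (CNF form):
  True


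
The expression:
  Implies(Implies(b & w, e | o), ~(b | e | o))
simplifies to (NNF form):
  ~e & ~o & (w | ~b)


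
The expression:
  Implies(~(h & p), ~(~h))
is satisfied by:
  {h: True}


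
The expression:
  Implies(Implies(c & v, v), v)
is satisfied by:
  {v: True}


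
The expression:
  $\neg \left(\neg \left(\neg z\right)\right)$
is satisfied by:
  {z: False}


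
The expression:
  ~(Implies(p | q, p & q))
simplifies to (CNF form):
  (p | q) & (p | ~p) & (q | ~q) & (~p | ~q)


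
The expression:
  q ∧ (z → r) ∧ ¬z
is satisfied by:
  {q: True, z: False}


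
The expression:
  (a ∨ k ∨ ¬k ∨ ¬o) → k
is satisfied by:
  {k: True}


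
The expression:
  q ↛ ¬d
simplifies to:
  d ∧ q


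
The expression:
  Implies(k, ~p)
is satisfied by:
  {p: False, k: False}
  {k: True, p: False}
  {p: True, k: False}


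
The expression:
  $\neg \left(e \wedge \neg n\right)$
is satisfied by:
  {n: True, e: False}
  {e: False, n: False}
  {e: True, n: True}


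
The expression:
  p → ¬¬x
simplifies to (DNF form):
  x ∨ ¬p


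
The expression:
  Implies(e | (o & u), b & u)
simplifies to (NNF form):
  (b & u) | (~e & ~o) | (~e & ~u)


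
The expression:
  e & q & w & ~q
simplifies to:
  False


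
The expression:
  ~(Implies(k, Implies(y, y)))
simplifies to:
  False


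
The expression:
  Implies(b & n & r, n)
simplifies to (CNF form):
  True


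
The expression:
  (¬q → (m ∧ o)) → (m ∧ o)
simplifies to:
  (m ∧ o) ∨ ¬q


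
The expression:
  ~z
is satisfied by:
  {z: False}


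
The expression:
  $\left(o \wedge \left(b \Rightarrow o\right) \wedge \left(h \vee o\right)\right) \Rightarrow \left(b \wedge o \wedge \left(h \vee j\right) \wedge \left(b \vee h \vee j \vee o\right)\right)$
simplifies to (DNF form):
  $\left(b \wedge h\right) \vee \left(b \wedge j\right) \vee \neg o$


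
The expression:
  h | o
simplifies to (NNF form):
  h | o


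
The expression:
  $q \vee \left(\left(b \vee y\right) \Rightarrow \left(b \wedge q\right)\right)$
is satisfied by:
  {q: True, b: False, y: False}
  {y: True, q: True, b: False}
  {q: True, b: True, y: False}
  {y: True, q: True, b: True}
  {y: False, b: False, q: False}


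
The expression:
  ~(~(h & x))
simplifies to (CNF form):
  h & x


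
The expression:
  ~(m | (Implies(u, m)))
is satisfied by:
  {u: True, m: False}


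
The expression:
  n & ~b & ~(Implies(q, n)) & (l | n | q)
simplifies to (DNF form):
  False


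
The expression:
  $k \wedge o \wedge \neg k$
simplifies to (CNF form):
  $\text{False}$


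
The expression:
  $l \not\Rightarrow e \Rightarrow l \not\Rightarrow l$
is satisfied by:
  {e: True, l: False}
  {l: False, e: False}
  {l: True, e: True}


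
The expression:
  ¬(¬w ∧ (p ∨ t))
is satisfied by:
  {w: True, t: False, p: False}
  {w: True, p: True, t: False}
  {w: True, t: True, p: False}
  {w: True, p: True, t: True}
  {p: False, t: False, w: False}


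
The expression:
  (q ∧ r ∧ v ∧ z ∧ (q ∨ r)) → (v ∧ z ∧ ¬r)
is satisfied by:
  {v: False, q: False, z: False, r: False}
  {r: True, v: False, q: False, z: False}
  {z: True, v: False, q: False, r: False}
  {r: True, z: True, v: False, q: False}
  {q: True, r: False, v: False, z: False}
  {r: True, q: True, v: False, z: False}
  {z: True, q: True, r: False, v: False}
  {r: True, z: True, q: True, v: False}
  {v: True, z: False, q: False, r: False}
  {r: True, v: True, z: False, q: False}
  {z: True, v: True, r: False, q: False}
  {r: True, z: True, v: True, q: False}
  {q: True, v: True, z: False, r: False}
  {r: True, q: True, v: True, z: False}
  {z: True, q: True, v: True, r: False}


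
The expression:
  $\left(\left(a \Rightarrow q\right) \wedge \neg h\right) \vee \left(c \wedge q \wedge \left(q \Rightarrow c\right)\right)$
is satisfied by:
  {q: True, c: True, a: False, h: False}
  {q: True, a: False, h: False, c: False}
  {q: True, c: True, a: True, h: False}
  {q: True, a: True, h: False, c: False}
  {c: True, a: False, h: False, q: False}
  {c: False, a: False, h: False, q: False}
  {c: True, h: True, q: True, a: False}
  {c: True, h: True, q: True, a: True}


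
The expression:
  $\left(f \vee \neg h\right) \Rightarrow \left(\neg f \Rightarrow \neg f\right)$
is always true.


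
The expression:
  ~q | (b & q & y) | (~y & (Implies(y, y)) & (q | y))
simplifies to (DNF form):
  b | ~q | ~y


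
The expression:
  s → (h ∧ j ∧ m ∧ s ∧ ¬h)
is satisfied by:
  {s: False}


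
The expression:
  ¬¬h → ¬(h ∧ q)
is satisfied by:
  {h: False, q: False}
  {q: True, h: False}
  {h: True, q: False}


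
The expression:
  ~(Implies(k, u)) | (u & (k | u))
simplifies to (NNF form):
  k | u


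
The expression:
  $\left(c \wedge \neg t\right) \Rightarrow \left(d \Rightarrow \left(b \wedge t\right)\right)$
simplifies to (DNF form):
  $t \vee \neg c \vee \neg d$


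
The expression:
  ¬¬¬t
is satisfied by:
  {t: False}


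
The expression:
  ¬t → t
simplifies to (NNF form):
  t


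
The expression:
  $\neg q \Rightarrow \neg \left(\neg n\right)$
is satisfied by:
  {n: True, q: True}
  {n: True, q: False}
  {q: True, n: False}


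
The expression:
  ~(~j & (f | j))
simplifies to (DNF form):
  j | ~f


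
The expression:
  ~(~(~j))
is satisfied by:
  {j: False}


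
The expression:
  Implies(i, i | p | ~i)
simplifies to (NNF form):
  True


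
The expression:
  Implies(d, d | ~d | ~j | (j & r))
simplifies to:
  True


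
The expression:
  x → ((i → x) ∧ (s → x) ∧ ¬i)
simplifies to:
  ¬i ∨ ¬x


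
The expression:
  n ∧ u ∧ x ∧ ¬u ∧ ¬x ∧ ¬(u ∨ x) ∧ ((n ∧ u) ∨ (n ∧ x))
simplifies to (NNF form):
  False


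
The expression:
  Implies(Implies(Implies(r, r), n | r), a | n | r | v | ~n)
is always true.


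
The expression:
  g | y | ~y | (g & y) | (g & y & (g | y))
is always true.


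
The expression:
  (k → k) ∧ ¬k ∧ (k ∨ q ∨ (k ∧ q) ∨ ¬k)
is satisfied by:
  {k: False}


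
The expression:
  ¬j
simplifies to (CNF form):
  ¬j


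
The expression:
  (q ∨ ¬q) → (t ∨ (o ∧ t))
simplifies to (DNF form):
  t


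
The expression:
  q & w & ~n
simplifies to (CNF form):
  q & w & ~n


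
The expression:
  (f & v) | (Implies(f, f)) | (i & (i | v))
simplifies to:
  True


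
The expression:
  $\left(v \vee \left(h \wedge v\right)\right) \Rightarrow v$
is always true.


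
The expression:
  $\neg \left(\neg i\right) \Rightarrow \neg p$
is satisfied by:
  {p: False, i: False}
  {i: True, p: False}
  {p: True, i: False}


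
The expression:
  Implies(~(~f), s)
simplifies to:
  s | ~f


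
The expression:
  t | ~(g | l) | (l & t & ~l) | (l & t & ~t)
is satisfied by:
  {t: True, g: False, l: False}
  {t: True, l: True, g: False}
  {t: True, g: True, l: False}
  {t: True, l: True, g: True}
  {l: False, g: False, t: False}


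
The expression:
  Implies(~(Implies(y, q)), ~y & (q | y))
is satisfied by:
  {q: True, y: False}
  {y: False, q: False}
  {y: True, q: True}


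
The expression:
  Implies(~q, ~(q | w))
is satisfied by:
  {q: True, w: False}
  {w: False, q: False}
  {w: True, q: True}


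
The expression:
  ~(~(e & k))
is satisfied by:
  {e: True, k: True}


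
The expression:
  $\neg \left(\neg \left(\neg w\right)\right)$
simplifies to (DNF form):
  $\neg w$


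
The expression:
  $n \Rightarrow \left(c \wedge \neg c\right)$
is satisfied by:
  {n: False}


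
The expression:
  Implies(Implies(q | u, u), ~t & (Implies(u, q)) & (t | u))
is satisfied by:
  {q: True, u: False, t: False}
  {t: True, q: True, u: False}
  {u: True, q: True, t: False}


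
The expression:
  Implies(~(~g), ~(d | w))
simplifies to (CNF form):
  (~d | ~g) & (~g | ~w)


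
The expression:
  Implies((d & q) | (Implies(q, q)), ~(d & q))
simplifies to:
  ~d | ~q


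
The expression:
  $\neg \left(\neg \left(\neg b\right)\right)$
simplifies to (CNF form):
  $\neg b$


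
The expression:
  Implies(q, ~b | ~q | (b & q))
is always true.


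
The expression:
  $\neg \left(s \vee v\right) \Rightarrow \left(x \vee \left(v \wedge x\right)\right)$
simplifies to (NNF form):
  $s \vee v \vee x$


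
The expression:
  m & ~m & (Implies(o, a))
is never true.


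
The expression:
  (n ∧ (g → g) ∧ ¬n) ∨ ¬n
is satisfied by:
  {n: False}


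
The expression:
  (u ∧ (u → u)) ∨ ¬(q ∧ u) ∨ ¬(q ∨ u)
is always true.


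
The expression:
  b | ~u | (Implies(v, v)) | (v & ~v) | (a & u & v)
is always true.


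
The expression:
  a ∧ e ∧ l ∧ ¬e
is never true.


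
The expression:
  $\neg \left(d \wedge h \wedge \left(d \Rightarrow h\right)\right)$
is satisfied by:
  {h: False, d: False}
  {d: True, h: False}
  {h: True, d: False}


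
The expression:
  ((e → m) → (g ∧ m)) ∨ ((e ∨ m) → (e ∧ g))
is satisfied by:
  {g: True, m: False}
  {m: False, g: False}
  {m: True, g: True}


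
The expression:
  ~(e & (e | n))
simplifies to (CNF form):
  ~e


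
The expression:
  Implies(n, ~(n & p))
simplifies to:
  ~n | ~p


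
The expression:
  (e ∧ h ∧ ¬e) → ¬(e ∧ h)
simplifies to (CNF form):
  True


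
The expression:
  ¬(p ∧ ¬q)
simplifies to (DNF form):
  q ∨ ¬p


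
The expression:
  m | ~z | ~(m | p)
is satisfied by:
  {m: True, p: False, z: False}
  {p: False, z: False, m: False}
  {z: True, m: True, p: False}
  {z: True, p: False, m: False}
  {m: True, p: True, z: False}
  {p: True, m: False, z: False}
  {z: True, p: True, m: True}


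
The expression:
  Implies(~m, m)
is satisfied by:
  {m: True}


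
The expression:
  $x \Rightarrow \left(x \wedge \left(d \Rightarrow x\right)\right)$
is always true.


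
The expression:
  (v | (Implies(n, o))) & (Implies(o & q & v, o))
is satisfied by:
  {o: True, v: True, n: False}
  {o: True, v: False, n: False}
  {v: True, o: False, n: False}
  {o: False, v: False, n: False}
  {n: True, o: True, v: True}
  {n: True, o: True, v: False}
  {n: True, v: True, o: False}


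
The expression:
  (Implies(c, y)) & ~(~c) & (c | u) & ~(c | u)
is never true.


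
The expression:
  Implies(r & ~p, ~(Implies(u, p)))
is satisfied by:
  {u: True, p: True, r: False}
  {u: True, p: False, r: False}
  {p: True, u: False, r: False}
  {u: False, p: False, r: False}
  {r: True, u: True, p: True}
  {r: True, u: True, p: False}
  {r: True, p: True, u: False}
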